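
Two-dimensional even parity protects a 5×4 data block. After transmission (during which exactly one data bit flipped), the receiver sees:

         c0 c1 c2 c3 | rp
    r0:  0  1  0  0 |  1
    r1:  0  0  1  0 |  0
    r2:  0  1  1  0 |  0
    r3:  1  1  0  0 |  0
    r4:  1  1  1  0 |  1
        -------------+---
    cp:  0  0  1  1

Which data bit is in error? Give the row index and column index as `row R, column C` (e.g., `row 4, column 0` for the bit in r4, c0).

row 1, column 3

Recompute each row's even parity and compare to rp:
  r0: data parity 1, sent rp 1 → ok
  r1: data parity 1, sent rp 0 → mismatch
  r2: data parity 0, sent rp 0 → ok
  r3: data parity 0, sent rp 0 → ok
  r4: data parity 1, sent rp 1 → ok
Recompute each column's even parity and compare to cp:
  c0: data parity 0, sent cp 0 → ok
  c1: data parity 0, sent cp 0 → ok
  c2: data parity 1, sent cp 1 → ok
  c3: data parity 0, sent cp 1 → mismatch
Exactly one row (r1) and one column (c3) fail → the flipped bit is at their intersection.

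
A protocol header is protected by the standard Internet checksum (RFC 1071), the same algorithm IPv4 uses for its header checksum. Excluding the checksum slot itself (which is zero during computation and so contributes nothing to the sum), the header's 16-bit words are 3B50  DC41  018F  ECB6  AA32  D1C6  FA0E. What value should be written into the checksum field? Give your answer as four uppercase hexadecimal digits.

One's-complement addition (fold any carry out of bit 15 back into bit 0):
  0x3B50 + 0xDC41 = 0x11791 → wrap carry → 0x1792
  0x1792 + 0x018F = 0x01921
  0x1921 + 0xECB6 = 0x105D7 → wrap carry → 0x05D8
  0x05D8 + 0xAA32 = 0x0B00A
  0xB00A + 0xD1C6 = 0x181D0 → wrap carry → 0x81D1
  0x81D1 + 0xFA0E = 0x17BDF → wrap carry → 0x7BE0
One's-complement sum = 0x7BE0.
Checksum = ~0x7BE0 & 0xFFFF = 0x841F.

841F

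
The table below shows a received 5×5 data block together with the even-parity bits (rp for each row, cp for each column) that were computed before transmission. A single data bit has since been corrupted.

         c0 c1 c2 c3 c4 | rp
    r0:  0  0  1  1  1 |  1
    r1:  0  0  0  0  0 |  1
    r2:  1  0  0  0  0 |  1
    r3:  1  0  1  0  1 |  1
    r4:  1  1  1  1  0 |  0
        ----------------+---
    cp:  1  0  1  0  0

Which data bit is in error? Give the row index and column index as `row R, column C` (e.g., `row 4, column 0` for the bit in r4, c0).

row 1, column 1

Recompute each row's even parity and compare to rp:
  r0: data parity 1, sent rp 1 → ok
  r1: data parity 0, sent rp 1 → mismatch
  r2: data parity 1, sent rp 1 → ok
  r3: data parity 1, sent rp 1 → ok
  r4: data parity 0, sent rp 0 → ok
Recompute each column's even parity and compare to cp:
  c0: data parity 1, sent cp 1 → ok
  c1: data parity 1, sent cp 0 → mismatch
  c2: data parity 1, sent cp 1 → ok
  c3: data parity 0, sent cp 0 → ok
  c4: data parity 0, sent cp 0 → ok
Exactly one row (r1) and one column (c1) fail → the flipped bit is at their intersection.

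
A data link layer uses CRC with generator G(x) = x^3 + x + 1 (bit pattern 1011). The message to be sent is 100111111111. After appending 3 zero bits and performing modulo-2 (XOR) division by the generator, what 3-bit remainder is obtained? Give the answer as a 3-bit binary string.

100

Append 3 zeros: 100111111111000. Divide by 1011 (XOR where the leading bit is 1):
  pos 0: 1001 XOR 1011 = 0010
  pos 2: 1011 XOR 1011 = 0000
  pos 6: 1111 XOR 1011 = 0100
  pos 7: 1001 XOR 1011 = 0010
  pos 9: 1010 XOR 1011 = 0001
Remainder (last 3 bits) = 100. This is the CRC / FCS.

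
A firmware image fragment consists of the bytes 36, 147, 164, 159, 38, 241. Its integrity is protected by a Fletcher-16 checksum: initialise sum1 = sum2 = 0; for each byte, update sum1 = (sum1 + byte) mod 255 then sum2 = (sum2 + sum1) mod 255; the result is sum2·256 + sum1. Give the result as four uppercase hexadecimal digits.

6A14

Running sums (mod 255):
  after byte 0 (36): sum1=36, sum2=36
  after byte 1 (147): sum1=183, sum2=219
  after byte 2 (164): sum1=92, sum2=56
  after byte 3 (159): sum1=251, sum2=52
  after byte 4 (38): sum1=34, sum2=86
  after byte 5 (241): sum1=20, sum2=106
Checksum = sum2·256 + sum1 = 106·256 + 20 = 27156 = 0x6A14.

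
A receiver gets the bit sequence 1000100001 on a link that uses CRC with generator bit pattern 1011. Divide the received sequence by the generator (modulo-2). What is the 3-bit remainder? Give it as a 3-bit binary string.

Modulo-2 division of 1000100001 by 1011:
  pos 0: 1000 XOR 1011 = 0011
  pos 2: 1110 XOR 1011 = 0101
  pos 3: 1010 XOR 1011 = 0001
  pos 6: 1001 XOR 1011 = 0010
Remainder = 010 (nonzero — an error is detected).

010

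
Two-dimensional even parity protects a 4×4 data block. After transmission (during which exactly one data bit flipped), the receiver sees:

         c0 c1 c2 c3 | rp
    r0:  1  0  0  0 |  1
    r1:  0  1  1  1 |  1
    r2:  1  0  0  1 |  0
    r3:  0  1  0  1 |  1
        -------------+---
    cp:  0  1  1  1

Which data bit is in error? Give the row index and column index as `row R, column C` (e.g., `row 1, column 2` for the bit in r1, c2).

Recompute each row's even parity and compare to rp:
  r0: data parity 1, sent rp 1 → ok
  r1: data parity 1, sent rp 1 → ok
  r2: data parity 0, sent rp 0 → ok
  r3: data parity 0, sent rp 1 → mismatch
Recompute each column's even parity and compare to cp:
  c0: data parity 0, sent cp 0 → ok
  c1: data parity 0, sent cp 1 → mismatch
  c2: data parity 1, sent cp 1 → ok
  c3: data parity 1, sent cp 1 → ok
Exactly one row (r3) and one column (c1) fail → the flipped bit is at their intersection.

row 3, column 1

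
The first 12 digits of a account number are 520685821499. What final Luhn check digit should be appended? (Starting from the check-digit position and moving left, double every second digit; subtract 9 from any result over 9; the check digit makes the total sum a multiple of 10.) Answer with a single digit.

Partial digits right→left: 9 9 4 1 2 8 5 8 6 0 2 5
Double every second digit counting from the check-digit position (so the 1st, 3rd, 5th, ... of the partial from the right).
  doubled (with −9 where >9): 9 8 4 1 3 4 → sum 29
  kept as-is: 9 1 8 8 0 5 → sum 31
Total = 29 + 31 = 60.
Check digit = (10 − (60 mod 10)) mod 10 = 0.

0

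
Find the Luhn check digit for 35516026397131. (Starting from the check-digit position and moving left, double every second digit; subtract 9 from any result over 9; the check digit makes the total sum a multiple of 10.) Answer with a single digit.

Partial digits right→left: 1 3 1 7 9 3 6 2 0 6 1 5 5 3
Double every second digit counting from the check-digit position (so the 1st, 3rd, 5th, ... of the partial from the right).
  doubled (with −9 where >9): 2 2 9 3 0 2 1 → sum 19
  kept as-is: 3 7 3 2 6 5 3 → sum 29
Total = 19 + 29 = 48.
Check digit = (10 − (48 mod 10)) mod 10 = 2.

2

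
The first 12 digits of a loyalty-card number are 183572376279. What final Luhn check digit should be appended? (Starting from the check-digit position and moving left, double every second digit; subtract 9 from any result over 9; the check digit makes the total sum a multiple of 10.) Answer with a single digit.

Partial digits right→left: 9 7 2 6 7 3 2 7 5 3 8 1
Double every second digit counting from the check-digit position (so the 1st, 3rd, 5th, ... of the partial from the right).
  doubled (with −9 where >9): 9 4 5 4 1 7 → sum 30
  kept as-is: 7 6 3 7 3 1 → sum 27
Total = 30 + 27 = 57.
Check digit = (10 − (57 mod 10)) mod 10 = 3.

3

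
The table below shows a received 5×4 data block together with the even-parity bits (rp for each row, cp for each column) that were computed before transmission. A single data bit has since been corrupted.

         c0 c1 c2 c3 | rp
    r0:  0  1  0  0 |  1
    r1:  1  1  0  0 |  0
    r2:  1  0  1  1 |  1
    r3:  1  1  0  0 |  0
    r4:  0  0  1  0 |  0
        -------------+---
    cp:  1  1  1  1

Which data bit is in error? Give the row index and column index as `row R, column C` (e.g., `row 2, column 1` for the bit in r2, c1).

row 4, column 2

Recompute each row's even parity and compare to rp:
  r0: data parity 1, sent rp 1 → ok
  r1: data parity 0, sent rp 0 → ok
  r2: data parity 1, sent rp 1 → ok
  r3: data parity 0, sent rp 0 → ok
  r4: data parity 1, sent rp 0 → mismatch
Recompute each column's even parity and compare to cp:
  c0: data parity 1, sent cp 1 → ok
  c1: data parity 1, sent cp 1 → ok
  c2: data parity 0, sent cp 1 → mismatch
  c3: data parity 1, sent cp 1 → ok
Exactly one row (r4) and one column (c2) fail → the flipped bit is at their intersection.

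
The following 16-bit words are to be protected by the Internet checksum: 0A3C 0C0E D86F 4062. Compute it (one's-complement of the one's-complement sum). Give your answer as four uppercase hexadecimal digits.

D0E3

One's-complement addition (fold any carry out of bit 15 back into bit 0):
  0x0A3C + 0x0C0E = 0x0164A
  0x164A + 0xD86F = 0x0EEB9
  0xEEB9 + 0x4062 = 0x12F1B → wrap carry → 0x2F1C
One's-complement sum = 0x2F1C.
Checksum = ~0x2F1C & 0xFFFF = 0xD0E3.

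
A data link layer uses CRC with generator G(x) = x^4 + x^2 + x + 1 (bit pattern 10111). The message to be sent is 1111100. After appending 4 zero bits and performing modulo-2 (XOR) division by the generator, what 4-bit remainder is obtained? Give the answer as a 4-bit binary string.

0100

Append 4 zeros: 11111000000. Divide by 10111 (XOR where the leading bit is 1):
  pos 0: 11111 XOR 10111 = 01000
  pos 1: 10000 XOR 10111 = 00111
  pos 3: 11100 XOR 10111 = 01011
  pos 4: 10110 XOR 10111 = 00001
Remainder (last 4 bits) = 0100. This is the CRC / FCS.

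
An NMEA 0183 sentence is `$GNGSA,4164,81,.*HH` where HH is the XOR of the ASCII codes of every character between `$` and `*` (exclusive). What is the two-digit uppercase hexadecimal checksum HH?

XOR the ASCII codes of the payload characters:
  'G' = 0x47 → acc = 0x47
  'N' = 0x4E → acc = 0x09
  'G' = 0x47 → acc = 0x4E
  'S' = 0x53 → acc = 0x1D
  'A' = 0x41 → acc = 0x5C
  ',' = 0x2C → acc = 0x70
  '4' = 0x34 → acc = 0x44
  '1' = 0x31 → acc = 0x75
  '6' = 0x36 → acc = 0x43
  '4' = 0x34 → acc = 0x77
  ',' = 0x2C → acc = 0x5B
  '8' = 0x38 → acc = 0x63
  '1' = 0x31 → acc = 0x52
  ',' = 0x2C → acc = 0x7E
  '.' = 0x2E → acc = 0x50
Checksum = 0x50.

50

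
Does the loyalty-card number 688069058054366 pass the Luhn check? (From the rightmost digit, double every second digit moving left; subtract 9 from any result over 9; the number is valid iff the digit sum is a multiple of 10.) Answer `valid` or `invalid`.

valid

From the right, keep odd positions and double even positions (subtract 9 from any doubled value over 9):
  doubled (positions 2,4,...): 3 8 0 1 9 0 7 → sum 28
  kept (positions 1,3,...): 6 3 5 8 0 6 8 6 → sum 42
Total = 70.
70 mod 10 = 0, so the number is valid.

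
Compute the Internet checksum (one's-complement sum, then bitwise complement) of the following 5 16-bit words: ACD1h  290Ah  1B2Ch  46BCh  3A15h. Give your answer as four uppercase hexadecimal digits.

One's-complement addition (fold any carry out of bit 15 back into bit 0):
  0xACD1 + 0x290A = 0x0D5DB
  0xD5DB + 0x1B2C = 0x0F107
  0xF107 + 0x46BC = 0x137C3 → wrap carry → 0x37C4
  0x37C4 + 0x3A15 = 0x071D9
One's-complement sum = 0x71D9.
Checksum = ~0x71D9 & 0xFFFF = 0x8E26.

8E26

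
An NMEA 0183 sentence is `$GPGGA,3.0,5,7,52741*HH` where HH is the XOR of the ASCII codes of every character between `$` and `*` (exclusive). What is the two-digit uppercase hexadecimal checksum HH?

4C

XOR the ASCII codes of the payload characters:
  'G' = 0x47 → acc = 0x47
  'P' = 0x50 → acc = 0x17
  'G' = 0x47 → acc = 0x50
  'G' = 0x47 → acc = 0x17
  'A' = 0x41 → acc = 0x56
  ',' = 0x2C → acc = 0x7A
  '3' = 0x33 → acc = 0x49
  '.' = 0x2E → acc = 0x67
  '0' = 0x30 → acc = 0x57
  ',' = 0x2C → acc = 0x7B
  '5' = 0x35 → acc = 0x4E
  ',' = 0x2C → acc = 0x62
  '7' = 0x37 → acc = 0x55
  ',' = 0x2C → acc = 0x79
  '5' = 0x35 → acc = 0x4C
  '2' = 0x32 → acc = 0x7E
  '7' = 0x37 → acc = 0x49
  '4' = 0x34 → acc = 0x7D
  '1' = 0x31 → acc = 0x4C
Checksum = 0x4C.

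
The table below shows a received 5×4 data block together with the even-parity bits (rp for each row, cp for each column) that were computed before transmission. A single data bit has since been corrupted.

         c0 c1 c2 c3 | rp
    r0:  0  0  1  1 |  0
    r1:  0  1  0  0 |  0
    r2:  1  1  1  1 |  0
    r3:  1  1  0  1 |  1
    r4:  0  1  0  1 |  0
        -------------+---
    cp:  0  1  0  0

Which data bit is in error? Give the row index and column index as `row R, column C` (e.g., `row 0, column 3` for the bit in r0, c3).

row 1, column 1

Recompute each row's even parity and compare to rp:
  r0: data parity 0, sent rp 0 → ok
  r1: data parity 1, sent rp 0 → mismatch
  r2: data parity 0, sent rp 0 → ok
  r3: data parity 1, sent rp 1 → ok
  r4: data parity 0, sent rp 0 → ok
Recompute each column's even parity and compare to cp:
  c0: data parity 0, sent cp 0 → ok
  c1: data parity 0, sent cp 1 → mismatch
  c2: data parity 0, sent cp 0 → ok
  c3: data parity 0, sent cp 0 → ok
Exactly one row (r1) and one column (c1) fail → the flipped bit is at their intersection.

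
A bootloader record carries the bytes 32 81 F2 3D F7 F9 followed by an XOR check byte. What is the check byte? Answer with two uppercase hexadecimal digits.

72

XOR the bytes together:
  start with 0x32
  0x32 ⊕ 0x81 = 0xB3
  0xB3 ⊕ 0xF2 = 0x41
  0x41 ⊕ 0x3D = 0x7C
  0x7C ⊕ 0xF7 = 0x8B
  0x8B ⊕ 0xF9 = 0x72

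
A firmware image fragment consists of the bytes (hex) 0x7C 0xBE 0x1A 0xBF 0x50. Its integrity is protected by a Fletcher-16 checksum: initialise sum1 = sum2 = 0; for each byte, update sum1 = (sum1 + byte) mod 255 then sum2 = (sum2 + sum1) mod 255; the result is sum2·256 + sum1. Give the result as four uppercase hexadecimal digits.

Running sums (mod 255):
  after byte 0 (0x7C): sum1=124, sum2=124
  after byte 1 (0xBE): sum1=59, sum2=183
  after byte 2 (0x1A): sum1=85, sum2=13
  after byte 3 (0xBF): sum1=21, sum2=34
  after byte 4 (0x50): sum1=101, sum2=135
Checksum = sum2·256 + sum1 = 135·256 + 101 = 34661 = 0x8765.

8765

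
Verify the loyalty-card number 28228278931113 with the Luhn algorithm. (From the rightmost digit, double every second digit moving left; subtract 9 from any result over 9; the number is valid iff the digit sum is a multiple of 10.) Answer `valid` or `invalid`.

From the right, keep odd positions and double even positions (subtract 9 from any doubled value over 9):
  doubled (positions 2,4,...): 2 2 9 5 7 4 4 → sum 33
  kept (positions 1,3,...): 3 1 3 8 2 2 8 → sum 27
Total = 60.
60 mod 10 = 0, so the number is valid.

valid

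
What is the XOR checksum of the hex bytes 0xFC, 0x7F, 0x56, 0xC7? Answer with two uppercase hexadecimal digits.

XOR the bytes together:
  start with 0xFC
  0xFC ⊕ 0x7F = 0x83
  0x83 ⊕ 0x56 = 0xD5
  0xD5 ⊕ 0xC7 = 0x12

12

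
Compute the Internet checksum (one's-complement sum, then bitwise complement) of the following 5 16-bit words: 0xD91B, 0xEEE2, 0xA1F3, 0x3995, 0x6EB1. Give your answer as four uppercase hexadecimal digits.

One's-complement addition (fold any carry out of bit 15 back into bit 0):
  0xD91B + 0xEEE2 = 0x1C7FD → wrap carry → 0xC7FE
  0xC7FE + 0xA1F3 = 0x169F1 → wrap carry → 0x69F2
  0x69F2 + 0x3995 = 0x0A387
  0xA387 + 0x6EB1 = 0x11238 → wrap carry → 0x1239
One's-complement sum = 0x1239.
Checksum = ~0x1239 & 0xFFFF = 0xEDC6.

EDC6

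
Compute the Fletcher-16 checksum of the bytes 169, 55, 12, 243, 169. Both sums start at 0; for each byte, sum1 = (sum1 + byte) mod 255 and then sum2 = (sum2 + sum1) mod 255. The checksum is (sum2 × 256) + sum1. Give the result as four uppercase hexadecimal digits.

E28A

Running sums (mod 255):
  after byte 0 (169): sum1=169, sum2=169
  after byte 1 (55): sum1=224, sum2=138
  after byte 2 (12): sum1=236, sum2=119
  after byte 3 (243): sum1=224, sum2=88
  after byte 4 (169): sum1=138, sum2=226
Checksum = sum2·256 + sum1 = 226·256 + 138 = 57994 = 0xE28A.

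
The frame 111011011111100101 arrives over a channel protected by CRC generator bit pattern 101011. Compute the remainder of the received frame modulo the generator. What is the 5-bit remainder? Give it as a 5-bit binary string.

11100

Modulo-2 division of 111011011111100101 by 101011:
  pos 0: 111011 XOR 101011 = 010000
  pos 1: 100000 XOR 101011 = 001011
  pos 3: 101111 XOR 101011 = 000100
  pos 6: 100111 XOR 101011 = 001100
  pos 8: 110010 XOR 101011 = 011001
  pos 9: 110010 XOR 101011 = 011001
  pos 10: 110011 XOR 101011 = 011000
  pos 11: 110000 XOR 101011 = 011011
  pos 12: 110111 XOR 101011 = 011100
Remainder = 11100 (nonzero — an error is detected).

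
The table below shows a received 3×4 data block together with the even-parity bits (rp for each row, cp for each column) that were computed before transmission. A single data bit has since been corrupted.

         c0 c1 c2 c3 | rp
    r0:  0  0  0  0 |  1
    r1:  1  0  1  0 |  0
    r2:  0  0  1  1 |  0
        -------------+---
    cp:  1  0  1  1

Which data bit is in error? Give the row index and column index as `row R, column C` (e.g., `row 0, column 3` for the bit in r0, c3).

row 0, column 2

Recompute each row's even parity and compare to rp:
  r0: data parity 0, sent rp 1 → mismatch
  r1: data parity 0, sent rp 0 → ok
  r2: data parity 0, sent rp 0 → ok
Recompute each column's even parity and compare to cp:
  c0: data parity 1, sent cp 1 → ok
  c1: data parity 0, sent cp 0 → ok
  c2: data parity 0, sent cp 1 → mismatch
  c3: data parity 1, sent cp 1 → ok
Exactly one row (r0) and one column (c2) fail → the flipped bit is at their intersection.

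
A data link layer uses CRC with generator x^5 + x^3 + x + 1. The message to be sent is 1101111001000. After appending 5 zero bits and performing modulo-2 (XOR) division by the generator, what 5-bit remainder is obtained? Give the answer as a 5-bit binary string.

10101

Append 5 zeros: 110111100100000000. Divide by 101011 (XOR where the leading bit is 1):
  pos 0: 110111 XOR 101011 = 011100
  pos 1: 111001 XOR 101011 = 010010
  pos 2: 100100 XOR 101011 = 001111
  pos 4: 111101 XOR 101011 = 010110
  pos 5: 101100 XOR 101011 = 000111
  pos 8: 111000 XOR 101011 = 010011
  pos 9: 100110 XOR 101011 = 001101
  pos 11: 110100 XOR 101011 = 011111
  pos 12: 111110 XOR 101011 = 010101
Remainder (last 5 bits) = 10101. This is the CRC / FCS.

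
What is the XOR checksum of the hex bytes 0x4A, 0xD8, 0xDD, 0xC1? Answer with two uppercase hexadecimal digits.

XOR the bytes together:
  start with 0x4A
  0x4A ⊕ 0xD8 = 0x92
  0x92 ⊕ 0xDD = 0x4F
  0x4F ⊕ 0xC1 = 0x8E

8E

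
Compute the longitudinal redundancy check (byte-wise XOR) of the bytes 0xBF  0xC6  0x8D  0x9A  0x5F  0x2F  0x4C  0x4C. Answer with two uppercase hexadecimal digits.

1E

XOR the bytes together:
  start with 0xBF
  0xBF ⊕ 0xC6 = 0x79
  0x79 ⊕ 0x8D = 0xF4
  0xF4 ⊕ 0x9A = 0x6E
  0x6E ⊕ 0x5F = 0x31
  0x31 ⊕ 0x2F = 0x1E
  0x1E ⊕ 0x4C = 0x52
  0x52 ⊕ 0x4C = 0x1E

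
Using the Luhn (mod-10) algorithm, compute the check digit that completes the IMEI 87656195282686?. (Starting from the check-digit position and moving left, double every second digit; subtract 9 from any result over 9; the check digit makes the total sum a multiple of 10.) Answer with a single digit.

7

Partial digits right→left: 6 8 6 2 8 2 5 9 1 6 5 6 7 8
Double every second digit counting from the check-digit position (so the 1st, 3rd, 5th, ... of the partial from the right).
  doubled (with −9 where >9): 3 3 7 1 2 1 5 → sum 22
  kept as-is: 8 2 2 9 6 6 8 → sum 41
Total = 22 + 41 = 63.
Check digit = (10 − (63 mod 10)) mod 10 = 7.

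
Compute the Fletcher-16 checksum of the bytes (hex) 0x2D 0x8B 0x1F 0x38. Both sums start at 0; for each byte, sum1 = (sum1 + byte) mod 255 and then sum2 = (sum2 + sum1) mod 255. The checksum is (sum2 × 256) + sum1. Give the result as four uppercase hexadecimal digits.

Running sums (mod 255):
  after byte 0 (0x2D): sum1=45, sum2=45
  after byte 1 (0x8B): sum1=184, sum2=229
  after byte 2 (0x1F): sum1=215, sum2=189
  after byte 3 (0x38): sum1=16, sum2=205
Checksum = sum2·256 + sum1 = 205·256 + 16 = 52496 = 0xCD10.

CD10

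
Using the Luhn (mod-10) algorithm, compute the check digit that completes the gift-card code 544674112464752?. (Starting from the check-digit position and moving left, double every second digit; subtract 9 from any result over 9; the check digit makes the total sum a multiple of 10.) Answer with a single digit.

0

Partial digits right→left: 2 5 7 4 6 4 2 1 1 4 7 6 4 4 5
Double every second digit counting from the check-digit position (so the 1st, 3rd, 5th, ... of the partial from the right).
  doubled (with −9 where >9): 4 5 3 4 2 5 8 1 → sum 32
  kept as-is: 5 4 4 1 4 6 4 → sum 28
Total = 32 + 28 = 60.
Check digit = (10 − (60 mod 10)) mod 10 = 0.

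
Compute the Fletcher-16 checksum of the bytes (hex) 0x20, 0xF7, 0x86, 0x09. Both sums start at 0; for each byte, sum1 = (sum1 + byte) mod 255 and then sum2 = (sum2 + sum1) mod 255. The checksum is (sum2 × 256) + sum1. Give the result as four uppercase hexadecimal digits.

Running sums (mod 255):
  after byte 0 (0x20): sum1=32, sum2=32
  after byte 1 (0xF7): sum1=24, sum2=56
  after byte 2 (0x86): sum1=158, sum2=214
  after byte 3 (0x09): sum1=167, sum2=126
Checksum = sum2·256 + sum1 = 126·256 + 167 = 32423 = 0x7EA7.

7EA7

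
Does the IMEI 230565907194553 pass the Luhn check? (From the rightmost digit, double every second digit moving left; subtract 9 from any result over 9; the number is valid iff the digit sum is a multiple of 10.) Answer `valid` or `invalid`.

valid

From the right, keep odd positions and double even positions (subtract 9 from any doubled value over 9):
  doubled (positions 2,4,...): 1 8 2 0 1 1 6 → sum 19
  kept (positions 1,3,...): 3 5 9 7 9 6 0 2 → sum 41
Total = 60.
60 mod 10 = 0, so the number is valid.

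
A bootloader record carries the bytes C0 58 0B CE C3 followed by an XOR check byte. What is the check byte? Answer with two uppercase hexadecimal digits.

9E

XOR the bytes together:
  start with 0xC0
  0xC0 ⊕ 0x58 = 0x98
  0x98 ⊕ 0x0B = 0x93
  0x93 ⊕ 0xCE = 0x5D
  0x5D ⊕ 0xC3 = 0x9E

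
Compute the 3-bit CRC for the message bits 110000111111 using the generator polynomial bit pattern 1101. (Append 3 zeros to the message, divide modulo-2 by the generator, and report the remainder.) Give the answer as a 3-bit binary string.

Append 3 zeros: 110000111111000. Divide by 1101 (XOR where the leading bit is 1):
  pos 0: 1100 XOR 1101 = 0001
  pos 3: 1001 XOR 1101 = 0100
  pos 4: 1001 XOR 1101 = 0100
  pos 5: 1001 XOR 1101 = 0100
  pos 6: 1001 XOR 1101 = 0100
  pos 7: 1001 XOR 1101 = 0100
  pos 8: 1001 XOR 1101 = 0100
  pos 9: 1000 XOR 1101 = 0101
  pos 10: 1010 XOR 1101 = 0111
  pos 11: 1110 XOR 1101 = 0011
Remainder (last 3 bits) = 011. This is the CRC / FCS.

011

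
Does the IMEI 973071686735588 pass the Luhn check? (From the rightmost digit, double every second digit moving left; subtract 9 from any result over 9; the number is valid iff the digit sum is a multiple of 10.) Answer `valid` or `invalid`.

invalid

From the right, keep odd positions and double even positions (subtract 9 from any doubled value over 9):
  doubled (positions 2,4,...): 7 1 5 7 2 0 5 → sum 27
  kept (positions 1,3,...): 8 5 3 6 6 7 3 9 → sum 47
Total = 74.
74 mod 10 = 4, so the number is invalid.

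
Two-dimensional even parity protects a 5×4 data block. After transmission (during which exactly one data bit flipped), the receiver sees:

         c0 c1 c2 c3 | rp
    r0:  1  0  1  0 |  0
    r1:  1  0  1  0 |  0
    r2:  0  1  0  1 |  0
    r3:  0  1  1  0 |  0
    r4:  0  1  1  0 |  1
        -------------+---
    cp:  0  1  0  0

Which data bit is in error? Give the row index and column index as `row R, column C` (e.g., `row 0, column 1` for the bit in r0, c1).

Recompute each row's even parity and compare to rp:
  r0: data parity 0, sent rp 0 → ok
  r1: data parity 0, sent rp 0 → ok
  r2: data parity 0, sent rp 0 → ok
  r3: data parity 0, sent rp 0 → ok
  r4: data parity 0, sent rp 1 → mismatch
Recompute each column's even parity and compare to cp:
  c0: data parity 0, sent cp 0 → ok
  c1: data parity 1, sent cp 1 → ok
  c2: data parity 0, sent cp 0 → ok
  c3: data parity 1, sent cp 0 → mismatch
Exactly one row (r4) and one column (c3) fail → the flipped bit is at their intersection.

row 4, column 3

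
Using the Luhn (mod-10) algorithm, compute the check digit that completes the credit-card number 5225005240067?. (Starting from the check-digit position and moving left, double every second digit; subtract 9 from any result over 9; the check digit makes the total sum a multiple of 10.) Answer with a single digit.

6

Partial digits right→left: 7 6 0 0 4 2 5 0 0 5 2 2 5
Double every second digit counting from the check-digit position (so the 1st, 3rd, 5th, ... of the partial from the right).
  doubled (with −9 where >9): 5 0 8 1 0 4 1 → sum 19
  kept as-is: 6 0 2 0 5 2 → sum 15
Total = 19 + 15 = 34.
Check digit = (10 − (34 mod 10)) mod 10 = 6.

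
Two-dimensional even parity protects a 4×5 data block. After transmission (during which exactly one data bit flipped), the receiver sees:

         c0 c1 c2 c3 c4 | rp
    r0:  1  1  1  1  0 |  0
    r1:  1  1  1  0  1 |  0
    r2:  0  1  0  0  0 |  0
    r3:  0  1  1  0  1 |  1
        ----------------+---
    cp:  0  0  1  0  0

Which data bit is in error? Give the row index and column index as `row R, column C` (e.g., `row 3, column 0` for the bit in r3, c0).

row 2, column 3

Recompute each row's even parity and compare to rp:
  r0: data parity 0, sent rp 0 → ok
  r1: data parity 0, sent rp 0 → ok
  r2: data parity 1, sent rp 0 → mismatch
  r3: data parity 1, sent rp 1 → ok
Recompute each column's even parity and compare to cp:
  c0: data parity 0, sent cp 0 → ok
  c1: data parity 0, sent cp 0 → ok
  c2: data parity 1, sent cp 1 → ok
  c3: data parity 1, sent cp 0 → mismatch
  c4: data parity 0, sent cp 0 → ok
Exactly one row (r2) and one column (c3) fail → the flipped bit is at their intersection.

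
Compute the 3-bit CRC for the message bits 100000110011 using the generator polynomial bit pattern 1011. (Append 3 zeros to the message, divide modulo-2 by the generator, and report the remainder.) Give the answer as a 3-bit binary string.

111

Append 3 zeros: 100000110011000. Divide by 1011 (XOR where the leading bit is 1):
  pos 0: 1000 XOR 1011 = 0011
  pos 2: 1100 XOR 1011 = 0111
  pos 3: 1111 XOR 1011 = 0100
  pos 4: 1001 XOR 1011 = 0010
  pos 6: 1000 XOR 1011 = 0011
  pos 8: 1111 XOR 1011 = 0100
  pos 9: 1000 XOR 1011 = 0011
  pos 11: 1100 XOR 1011 = 0111
Remainder (last 3 bits) = 111. This is the CRC / FCS.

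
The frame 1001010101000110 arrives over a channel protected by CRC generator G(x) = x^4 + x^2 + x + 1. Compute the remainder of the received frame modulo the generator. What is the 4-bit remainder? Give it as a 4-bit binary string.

Modulo-2 division of 1001010101000110 by 10111:
  pos 0: 10010 XOR 10111 = 00101
  pos 2: 10110 XOR 10111 = 00001
  pos 6: 11010 XOR 10111 = 01101
  pos 7: 11010 XOR 10111 = 01101
  pos 8: 11010 XOR 10111 = 01101
  pos 9: 11011 XOR 10111 = 01100
  pos 10: 11001 XOR 10111 = 01110
  pos 11: 11100 XOR 10111 = 01011
Remainder = 1011 (nonzero — an error is detected).

1011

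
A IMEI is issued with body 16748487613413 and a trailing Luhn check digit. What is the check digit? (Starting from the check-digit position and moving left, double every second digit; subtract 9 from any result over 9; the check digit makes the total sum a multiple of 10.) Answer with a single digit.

Partial digits right→left: 3 1 4 3 1 6 7 8 4 8 4 7 6 1
Double every second digit counting from the check-digit position (so the 1st, 3rd, 5th, ... of the partial from the right).
  doubled (with −9 where >9): 6 8 2 5 8 8 3 → sum 40
  kept as-is: 1 3 6 8 8 7 1 → sum 34
Total = 40 + 34 = 74.
Check digit = (10 − (74 mod 10)) mod 10 = 6.

6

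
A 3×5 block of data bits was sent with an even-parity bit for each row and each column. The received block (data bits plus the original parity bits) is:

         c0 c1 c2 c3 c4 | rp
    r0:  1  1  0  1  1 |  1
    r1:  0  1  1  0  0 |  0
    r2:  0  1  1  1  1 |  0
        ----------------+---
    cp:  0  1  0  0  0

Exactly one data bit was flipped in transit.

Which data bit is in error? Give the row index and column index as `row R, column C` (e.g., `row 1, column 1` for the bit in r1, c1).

Recompute each row's even parity and compare to rp:
  r0: data parity 0, sent rp 1 → mismatch
  r1: data parity 0, sent rp 0 → ok
  r2: data parity 0, sent rp 0 → ok
Recompute each column's even parity and compare to cp:
  c0: data parity 1, sent cp 0 → mismatch
  c1: data parity 1, sent cp 1 → ok
  c2: data parity 0, sent cp 0 → ok
  c3: data parity 0, sent cp 0 → ok
  c4: data parity 0, sent cp 0 → ok
Exactly one row (r0) and one column (c0) fail → the flipped bit is at their intersection.

row 0, column 0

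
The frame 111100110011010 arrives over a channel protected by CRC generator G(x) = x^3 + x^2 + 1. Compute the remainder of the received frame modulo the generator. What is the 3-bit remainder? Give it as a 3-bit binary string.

000

Modulo-2 division of 111100110011010 by 1101:
  pos 0: 1111 XOR 1101 = 0010
  pos 2: 1000 XOR 1101 = 0101
  pos 3: 1011 XOR 1101 = 0110
  pos 4: 1101 XOR 1101 = 0000
  pos 10: 1101 XOR 1101 = 0000
Remainder = 000 (zero — the frame passes the CRC check).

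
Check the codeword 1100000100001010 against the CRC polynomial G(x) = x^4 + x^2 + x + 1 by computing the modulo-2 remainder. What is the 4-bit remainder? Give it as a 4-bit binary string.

Modulo-2 division of 1100000100001010 by 10111:
  pos 0: 11000 XOR 10111 = 01111
  pos 1: 11110 XOR 10111 = 01001
  pos 2: 10010 XOR 10111 = 00101
  pos 4: 10110 XOR 10111 = 00001
  pos 8: 10001 XOR 10111 = 00110
  pos 10: 11001 XOR 10111 = 01110
  pos 11: 11100 XOR 10111 = 01011
Remainder = 1011 (nonzero — an error is detected).

1011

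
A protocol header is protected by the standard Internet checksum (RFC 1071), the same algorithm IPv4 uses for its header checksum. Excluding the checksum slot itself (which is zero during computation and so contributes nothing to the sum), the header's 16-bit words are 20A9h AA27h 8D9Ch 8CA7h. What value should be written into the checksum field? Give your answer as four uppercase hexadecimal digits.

1AEB

One's-complement addition (fold any carry out of bit 15 back into bit 0):
  0x20A9 + 0xAA27 = 0x0CAD0
  0xCAD0 + 0x8D9C = 0x1586C → wrap carry → 0x586D
  0x586D + 0x8CA7 = 0x0E514
One's-complement sum = 0xE514.
Checksum = ~0xE514 & 0xFFFF = 0x1AEB.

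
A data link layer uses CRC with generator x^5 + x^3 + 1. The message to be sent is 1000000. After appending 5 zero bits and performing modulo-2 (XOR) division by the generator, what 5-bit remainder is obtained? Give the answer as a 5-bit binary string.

Append 5 zeros: 100000000000. Divide by 101001 (XOR where the leading bit is 1):
  pos 0: 100000 XOR 101001 = 001001
  pos 2: 100100 XOR 101001 = 001101
  pos 4: 110100 XOR 101001 = 011101
  pos 5: 111010 XOR 101001 = 010011
  pos 6: 100110 XOR 101001 = 001111
Remainder (last 5 bits) = 01111. This is the CRC / FCS.

01111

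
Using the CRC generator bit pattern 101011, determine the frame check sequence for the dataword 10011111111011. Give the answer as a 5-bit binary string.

01000

Append 5 zeros: 1001111111101100000. Divide by 101011 (XOR where the leading bit is 1):
  pos 0: 100111 XOR 101011 = 001100
  pos 2: 110011 XOR 101011 = 011000
  pos 3: 110001 XOR 101011 = 011010
  pos 4: 110101 XOR 101011 = 011110
  pos 5: 111101 XOR 101011 = 010110
  pos 6: 101100 XOR 101011 = 000111
  pos 9: 111110 XOR 101011 = 010101
  pos 10: 101010 XOR 101011 = 000001
Remainder (last 5 bits) = 01000. This is the CRC / FCS.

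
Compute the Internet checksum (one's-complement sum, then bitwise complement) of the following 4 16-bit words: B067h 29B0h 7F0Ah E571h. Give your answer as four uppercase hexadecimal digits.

One's-complement addition (fold any carry out of bit 15 back into bit 0):
  0xB067 + 0x29B0 = 0x0DA17
  0xDA17 + 0x7F0A = 0x15921 → wrap carry → 0x5922
  0x5922 + 0xE571 = 0x13E93 → wrap carry → 0x3E94
One's-complement sum = 0x3E94.
Checksum = ~0x3E94 & 0xFFFF = 0xC16B.

C16B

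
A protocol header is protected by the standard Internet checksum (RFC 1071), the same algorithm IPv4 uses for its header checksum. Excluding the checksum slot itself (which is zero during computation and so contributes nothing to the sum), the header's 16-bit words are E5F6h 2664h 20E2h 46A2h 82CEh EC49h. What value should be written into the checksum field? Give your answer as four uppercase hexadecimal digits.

1D08

One's-complement addition (fold any carry out of bit 15 back into bit 0):
  0xE5F6 + 0x2664 = 0x10C5A → wrap carry → 0x0C5B
  0x0C5B + 0x20E2 = 0x02D3D
  0x2D3D + 0x46A2 = 0x073DF
  0x73DF + 0x82CE = 0x0F6AD
  0xF6AD + 0xEC49 = 0x1E2F6 → wrap carry → 0xE2F7
One's-complement sum = 0xE2F7.
Checksum = ~0xE2F7 & 0xFFFF = 0x1D08.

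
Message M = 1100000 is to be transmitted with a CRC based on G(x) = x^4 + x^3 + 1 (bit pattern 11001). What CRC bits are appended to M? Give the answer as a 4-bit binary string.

Append 4 zeros: 11000000000. Divide by 11001 (XOR where the leading bit is 1):
  pos 0: 11000 XOR 11001 = 00001
  pos 4: 10000 XOR 11001 = 01001
  pos 5: 10010 XOR 11001 = 01011
  pos 6: 10110 XOR 11001 = 01111
Remainder (last 4 bits) = 1111. This is the CRC / FCS.

1111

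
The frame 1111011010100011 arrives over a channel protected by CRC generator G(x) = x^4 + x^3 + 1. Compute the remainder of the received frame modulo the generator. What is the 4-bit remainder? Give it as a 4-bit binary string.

1000

Modulo-2 division of 1111011010100011 by 11001:
  pos 0: 11110 XOR 11001 = 00111
  pos 2: 11111 XOR 11001 = 00110
  pos 4: 11001 XOR 11001 = 00000
  pos 10: 10001 XOR 11001 = 01000
  pos 11: 10001 XOR 11001 = 01000
Remainder = 1000 (nonzero — an error is detected).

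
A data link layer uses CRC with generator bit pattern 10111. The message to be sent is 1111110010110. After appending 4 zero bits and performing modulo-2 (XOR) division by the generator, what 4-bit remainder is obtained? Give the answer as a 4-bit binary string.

Append 4 zeros: 11111100101100000. Divide by 10111 (XOR where the leading bit is 1):
  pos 0: 11111 XOR 10111 = 01000
  pos 1: 10001 XOR 10111 = 00110
  pos 3: 11000 XOR 10111 = 01111
  pos 4: 11111 XOR 10111 = 01000
  pos 5: 10000 XOR 10111 = 00111
  pos 7: 11111 XOR 10111 = 01000
  pos 8: 10000 XOR 10111 = 00111
  pos 10: 11100 XOR 10111 = 01011
  pos 11: 10110 XOR 10111 = 00001
Remainder (last 4 bits) = 0010. This is the CRC / FCS.

0010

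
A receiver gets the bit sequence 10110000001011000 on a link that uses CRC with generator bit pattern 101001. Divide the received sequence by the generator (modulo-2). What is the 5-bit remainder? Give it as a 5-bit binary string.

Modulo-2 division of 10110000001011000 by 101001:
  pos 0: 101100 XOR 101001 = 000101
  pos 3: 101000 XOR 101001 = 000001
  pos 8: 101011 XOR 101001 = 000010
Remainder = 10000 (nonzero — an error is detected).

10000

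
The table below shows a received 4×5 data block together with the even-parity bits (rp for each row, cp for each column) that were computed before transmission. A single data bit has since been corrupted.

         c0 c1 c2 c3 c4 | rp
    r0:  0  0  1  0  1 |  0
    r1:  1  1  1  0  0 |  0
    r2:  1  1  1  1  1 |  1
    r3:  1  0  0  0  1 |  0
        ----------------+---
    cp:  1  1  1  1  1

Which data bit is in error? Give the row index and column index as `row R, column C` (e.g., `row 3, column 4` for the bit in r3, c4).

Recompute each row's even parity and compare to rp:
  r0: data parity 0, sent rp 0 → ok
  r1: data parity 1, sent rp 0 → mismatch
  r2: data parity 1, sent rp 1 → ok
  r3: data parity 0, sent rp 0 → ok
Recompute each column's even parity and compare to cp:
  c0: data parity 1, sent cp 1 → ok
  c1: data parity 0, sent cp 1 → mismatch
  c2: data parity 1, sent cp 1 → ok
  c3: data parity 1, sent cp 1 → ok
  c4: data parity 1, sent cp 1 → ok
Exactly one row (r1) and one column (c1) fail → the flipped bit is at their intersection.

row 1, column 1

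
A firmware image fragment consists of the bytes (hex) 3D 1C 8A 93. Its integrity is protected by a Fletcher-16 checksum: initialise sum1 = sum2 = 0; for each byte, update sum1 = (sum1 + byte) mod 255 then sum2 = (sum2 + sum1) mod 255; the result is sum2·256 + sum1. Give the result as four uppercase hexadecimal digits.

F177

Running sums (mod 255):
  after byte 0 (3D): sum1=61, sum2=61
  after byte 1 (1C): sum1=89, sum2=150
  after byte 2 (8A): sum1=227, sum2=122
  after byte 3 (93): sum1=119, sum2=241
Checksum = sum2·256 + sum1 = 241·256 + 119 = 61815 = 0xF177.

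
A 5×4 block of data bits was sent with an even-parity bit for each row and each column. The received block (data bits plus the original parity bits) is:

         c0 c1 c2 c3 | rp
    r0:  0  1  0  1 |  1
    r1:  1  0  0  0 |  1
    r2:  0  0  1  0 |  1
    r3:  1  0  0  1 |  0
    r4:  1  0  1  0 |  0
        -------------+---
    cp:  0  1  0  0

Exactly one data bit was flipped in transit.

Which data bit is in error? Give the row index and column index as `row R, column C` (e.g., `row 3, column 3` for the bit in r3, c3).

Recompute each row's even parity and compare to rp:
  r0: data parity 0, sent rp 1 → mismatch
  r1: data parity 1, sent rp 1 → ok
  r2: data parity 1, sent rp 1 → ok
  r3: data parity 0, sent rp 0 → ok
  r4: data parity 0, sent rp 0 → ok
Recompute each column's even parity and compare to cp:
  c0: data parity 1, sent cp 0 → mismatch
  c1: data parity 1, sent cp 1 → ok
  c2: data parity 0, sent cp 0 → ok
  c3: data parity 0, sent cp 0 → ok
Exactly one row (r0) and one column (c0) fail → the flipped bit is at their intersection.

row 0, column 0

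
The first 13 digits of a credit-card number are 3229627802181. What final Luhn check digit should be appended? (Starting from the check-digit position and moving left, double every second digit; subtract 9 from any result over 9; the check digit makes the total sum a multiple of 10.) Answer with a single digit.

Partial digits right→left: 1 8 1 2 0 8 7 2 6 9 2 2 3
Double every second digit counting from the check-digit position (so the 1st, 3rd, 5th, ... of the partial from the right).
  doubled (with −9 where >9): 2 2 0 5 3 4 6 → sum 22
  kept as-is: 8 2 8 2 9 2 → sum 31
Total = 22 + 31 = 53.
Check digit = (10 − (53 mod 10)) mod 10 = 7.

7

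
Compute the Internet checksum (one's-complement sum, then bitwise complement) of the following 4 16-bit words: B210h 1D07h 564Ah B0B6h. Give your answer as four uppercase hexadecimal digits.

One's-complement addition (fold any carry out of bit 15 back into bit 0):
  0xB210 + 0x1D07 = 0x0CF17
  0xCF17 + 0x564A = 0x12561 → wrap carry → 0x2562
  0x2562 + 0xB0B6 = 0x0D618
One's-complement sum = 0xD618.
Checksum = ~0xD618 & 0xFFFF = 0x29E7.

29E7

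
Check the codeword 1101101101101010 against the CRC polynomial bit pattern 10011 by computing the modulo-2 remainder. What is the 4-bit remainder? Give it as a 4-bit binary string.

Modulo-2 division of 1101101101101010 by 10011:
  pos 0: 11011 XOR 10011 = 01000
  pos 1: 10000 XOR 10011 = 00011
  pos 4: 11110 XOR 10011 = 01101
  pos 5: 11011 XOR 10011 = 01000
  pos 6: 10001 XOR 10011 = 00010
  pos 9: 10010 XOR 10011 = 00001
Remainder = 0110 (nonzero — an error is detected).

0110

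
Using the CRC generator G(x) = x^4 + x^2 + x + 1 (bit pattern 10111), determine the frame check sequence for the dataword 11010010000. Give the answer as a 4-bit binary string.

1111

Append 4 zeros: 110100100000000. Divide by 10111 (XOR where the leading bit is 1):
  pos 0: 11010 XOR 10111 = 01101
  pos 1: 11010 XOR 10111 = 01101
  pos 2: 11011 XOR 10111 = 01100
  pos 3: 11000 XOR 10111 = 01111
  pos 4: 11110 XOR 10111 = 01001
  pos 5: 10010 XOR 10111 = 00101
  pos 7: 10100 XOR 10111 = 00011
  pos 10: 11000 XOR 10111 = 01111
Remainder (last 4 bits) = 1111. This is the CRC / FCS.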